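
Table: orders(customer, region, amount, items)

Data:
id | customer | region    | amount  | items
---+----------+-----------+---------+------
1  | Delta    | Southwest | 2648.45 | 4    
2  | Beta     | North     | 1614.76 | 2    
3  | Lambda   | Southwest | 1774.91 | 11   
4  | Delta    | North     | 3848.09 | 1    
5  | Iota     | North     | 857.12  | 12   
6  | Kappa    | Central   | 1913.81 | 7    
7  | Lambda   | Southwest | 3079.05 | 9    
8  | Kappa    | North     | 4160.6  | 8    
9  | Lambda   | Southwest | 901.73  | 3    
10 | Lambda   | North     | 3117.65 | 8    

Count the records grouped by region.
SELECT region, COUNT(*) as count
FROM orders
GROUP BY region

Result:
  Central: 1
  North: 5
  Southwest: 4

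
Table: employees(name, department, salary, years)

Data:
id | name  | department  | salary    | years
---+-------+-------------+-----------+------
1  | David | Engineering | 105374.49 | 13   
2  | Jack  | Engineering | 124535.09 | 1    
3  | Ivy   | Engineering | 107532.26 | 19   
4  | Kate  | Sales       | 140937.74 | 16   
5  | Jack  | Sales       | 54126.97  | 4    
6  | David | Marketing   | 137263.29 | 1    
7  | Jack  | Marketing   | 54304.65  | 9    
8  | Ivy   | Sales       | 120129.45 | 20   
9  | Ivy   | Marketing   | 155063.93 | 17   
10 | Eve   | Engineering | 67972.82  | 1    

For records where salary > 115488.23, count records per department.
SELECT department, COUNT(*)
FROM employees
WHERE salary > 115488.23
GROUP BY department

Note: WHERE filters rows before grouping.

Result:
  Engineering: 1
  Marketing: 2
  Sales: 2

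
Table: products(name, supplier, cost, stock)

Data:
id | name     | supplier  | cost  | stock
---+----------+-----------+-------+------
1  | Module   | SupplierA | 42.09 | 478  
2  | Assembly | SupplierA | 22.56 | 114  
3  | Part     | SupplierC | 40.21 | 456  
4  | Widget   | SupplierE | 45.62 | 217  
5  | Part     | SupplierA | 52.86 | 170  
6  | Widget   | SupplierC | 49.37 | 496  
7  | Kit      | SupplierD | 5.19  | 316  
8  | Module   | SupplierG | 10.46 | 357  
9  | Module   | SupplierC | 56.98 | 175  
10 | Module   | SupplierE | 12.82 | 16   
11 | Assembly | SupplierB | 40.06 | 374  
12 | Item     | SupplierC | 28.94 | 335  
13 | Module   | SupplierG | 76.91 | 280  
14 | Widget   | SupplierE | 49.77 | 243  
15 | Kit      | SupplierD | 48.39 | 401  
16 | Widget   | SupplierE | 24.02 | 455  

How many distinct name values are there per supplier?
SELECT supplier, COUNT(DISTINCT name)
FROM products
GROUP BY supplier

Result:
  SupplierA: 3 distinct
  SupplierB: 1 distinct
  SupplierC: 4 distinct
  SupplierD: 1 distinct
  SupplierE: 2 distinct
  SupplierG: 1 distinct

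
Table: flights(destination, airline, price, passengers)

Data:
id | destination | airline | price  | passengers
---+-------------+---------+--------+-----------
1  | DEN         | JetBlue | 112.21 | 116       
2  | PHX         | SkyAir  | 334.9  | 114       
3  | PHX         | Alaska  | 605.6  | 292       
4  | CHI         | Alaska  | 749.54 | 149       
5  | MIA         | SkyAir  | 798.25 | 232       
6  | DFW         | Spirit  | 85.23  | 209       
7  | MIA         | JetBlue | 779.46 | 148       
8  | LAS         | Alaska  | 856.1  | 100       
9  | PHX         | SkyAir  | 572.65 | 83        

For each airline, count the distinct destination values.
SELECT airline, COUNT(DISTINCT destination)
FROM flights
GROUP BY airline

Result:
  Alaska: 3 distinct
  JetBlue: 2 distinct
  SkyAir: 2 distinct
  Spirit: 1 distinct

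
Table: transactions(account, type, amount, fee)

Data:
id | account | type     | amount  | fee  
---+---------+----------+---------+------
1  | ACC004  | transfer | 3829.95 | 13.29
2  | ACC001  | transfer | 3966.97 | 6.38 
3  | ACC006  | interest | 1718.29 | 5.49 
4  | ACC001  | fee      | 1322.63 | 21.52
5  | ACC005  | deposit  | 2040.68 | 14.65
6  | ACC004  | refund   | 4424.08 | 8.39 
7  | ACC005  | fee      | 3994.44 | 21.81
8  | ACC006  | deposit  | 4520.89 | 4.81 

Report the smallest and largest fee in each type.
SELECT type, MIN(fee), MAX(fee)
FROM transactions
GROUP BY type

Result:
  deposit: min=4.81, max=14.65
  fee: min=21.52, max=21.81
  interest: min=5.49, max=5.49
  refund: min=8.39, max=8.39
  transfer: min=6.38, max=13.29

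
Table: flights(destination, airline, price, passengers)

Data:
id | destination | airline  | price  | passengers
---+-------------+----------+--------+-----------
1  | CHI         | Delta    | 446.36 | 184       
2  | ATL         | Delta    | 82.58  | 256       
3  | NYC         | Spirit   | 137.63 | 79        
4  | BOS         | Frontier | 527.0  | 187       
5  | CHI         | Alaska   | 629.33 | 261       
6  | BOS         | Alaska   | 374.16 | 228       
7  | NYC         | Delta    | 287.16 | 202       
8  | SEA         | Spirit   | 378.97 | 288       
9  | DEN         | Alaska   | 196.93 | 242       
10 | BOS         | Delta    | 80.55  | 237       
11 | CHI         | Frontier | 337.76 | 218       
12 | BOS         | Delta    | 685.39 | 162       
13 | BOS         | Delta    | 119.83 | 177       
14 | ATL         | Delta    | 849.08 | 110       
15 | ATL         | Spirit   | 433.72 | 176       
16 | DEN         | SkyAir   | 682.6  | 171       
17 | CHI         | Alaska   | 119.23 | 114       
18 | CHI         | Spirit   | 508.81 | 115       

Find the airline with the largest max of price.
SELECT airline, MAX(price) as val
FROM flights
GROUP BY airline
ORDER BY val DESC
LIMIT 1

Result: Delta with max(price) = 849.08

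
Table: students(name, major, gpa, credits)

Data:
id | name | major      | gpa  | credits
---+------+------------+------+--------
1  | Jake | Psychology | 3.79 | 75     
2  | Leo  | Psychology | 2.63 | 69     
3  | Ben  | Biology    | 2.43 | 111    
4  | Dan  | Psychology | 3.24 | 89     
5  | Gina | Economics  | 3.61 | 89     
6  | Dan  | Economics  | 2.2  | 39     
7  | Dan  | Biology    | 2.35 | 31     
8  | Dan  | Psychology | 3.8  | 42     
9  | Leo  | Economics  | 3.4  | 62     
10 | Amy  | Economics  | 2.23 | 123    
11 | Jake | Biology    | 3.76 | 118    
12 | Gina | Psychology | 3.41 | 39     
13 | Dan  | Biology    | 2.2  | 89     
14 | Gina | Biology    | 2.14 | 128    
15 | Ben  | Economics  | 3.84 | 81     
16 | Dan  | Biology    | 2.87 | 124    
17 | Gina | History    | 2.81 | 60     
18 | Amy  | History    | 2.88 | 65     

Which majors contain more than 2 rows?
SELECT major, COUNT(*) as cnt
FROM students
GROUP BY major
HAVING COUNT(*) > 2

Result:
  Biology: 6
  Economics: 5
  Psychology: 5

Note: HAVING filters groups after aggregation, WHERE filters rows before.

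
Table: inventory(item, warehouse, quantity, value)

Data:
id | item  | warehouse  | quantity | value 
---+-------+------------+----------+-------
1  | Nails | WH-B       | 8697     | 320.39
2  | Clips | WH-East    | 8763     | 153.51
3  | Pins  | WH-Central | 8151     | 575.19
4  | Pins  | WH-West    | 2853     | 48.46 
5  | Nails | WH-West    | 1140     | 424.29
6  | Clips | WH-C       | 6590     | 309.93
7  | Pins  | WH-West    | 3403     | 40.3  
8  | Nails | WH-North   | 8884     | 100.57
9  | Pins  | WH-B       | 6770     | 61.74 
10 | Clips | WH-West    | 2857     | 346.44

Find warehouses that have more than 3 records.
SELECT warehouse, COUNT(*) as cnt
FROM inventory
GROUP BY warehouse
HAVING COUNT(*) > 3

Result:
  WH-West: 4

Note: HAVING filters groups after aggregation, WHERE filters rows before.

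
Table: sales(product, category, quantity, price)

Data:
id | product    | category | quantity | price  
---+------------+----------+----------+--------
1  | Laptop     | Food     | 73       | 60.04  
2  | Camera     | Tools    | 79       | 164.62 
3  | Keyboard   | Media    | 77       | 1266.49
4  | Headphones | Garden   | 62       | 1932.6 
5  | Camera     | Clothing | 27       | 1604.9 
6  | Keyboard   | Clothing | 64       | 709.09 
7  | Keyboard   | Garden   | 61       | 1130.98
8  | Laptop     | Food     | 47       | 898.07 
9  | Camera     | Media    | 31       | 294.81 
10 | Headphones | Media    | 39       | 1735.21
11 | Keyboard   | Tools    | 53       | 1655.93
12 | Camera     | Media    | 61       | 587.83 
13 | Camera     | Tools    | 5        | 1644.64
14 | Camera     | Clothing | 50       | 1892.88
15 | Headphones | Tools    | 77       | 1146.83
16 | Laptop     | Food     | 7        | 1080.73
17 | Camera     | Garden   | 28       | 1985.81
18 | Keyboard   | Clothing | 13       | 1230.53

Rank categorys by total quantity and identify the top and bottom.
SELECT category, SUM(quantity)
FROM sales
GROUP BY category
ORDER BY SUM(quantity)

All groups:
  Food: 127
  Garden: 151
  Clothing: 154
  Media: 208
  Tools: 214

Highest: Tools (214)
Lowest: Food (127)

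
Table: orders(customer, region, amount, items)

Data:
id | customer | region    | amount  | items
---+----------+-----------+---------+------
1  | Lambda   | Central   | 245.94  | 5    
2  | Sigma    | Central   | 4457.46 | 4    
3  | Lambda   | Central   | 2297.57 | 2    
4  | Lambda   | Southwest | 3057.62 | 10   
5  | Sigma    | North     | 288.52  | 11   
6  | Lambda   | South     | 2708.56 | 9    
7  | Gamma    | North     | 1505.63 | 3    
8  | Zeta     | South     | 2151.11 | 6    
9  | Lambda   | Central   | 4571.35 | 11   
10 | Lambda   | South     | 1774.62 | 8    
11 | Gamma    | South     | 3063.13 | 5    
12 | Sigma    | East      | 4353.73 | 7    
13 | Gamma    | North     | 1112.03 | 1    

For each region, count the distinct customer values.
SELECT region, COUNT(DISTINCT customer)
FROM orders
GROUP BY region

Result:
  Central: 2 distinct
  East: 1 distinct
  North: 2 distinct
  South: 3 distinct
  Southwest: 1 distinct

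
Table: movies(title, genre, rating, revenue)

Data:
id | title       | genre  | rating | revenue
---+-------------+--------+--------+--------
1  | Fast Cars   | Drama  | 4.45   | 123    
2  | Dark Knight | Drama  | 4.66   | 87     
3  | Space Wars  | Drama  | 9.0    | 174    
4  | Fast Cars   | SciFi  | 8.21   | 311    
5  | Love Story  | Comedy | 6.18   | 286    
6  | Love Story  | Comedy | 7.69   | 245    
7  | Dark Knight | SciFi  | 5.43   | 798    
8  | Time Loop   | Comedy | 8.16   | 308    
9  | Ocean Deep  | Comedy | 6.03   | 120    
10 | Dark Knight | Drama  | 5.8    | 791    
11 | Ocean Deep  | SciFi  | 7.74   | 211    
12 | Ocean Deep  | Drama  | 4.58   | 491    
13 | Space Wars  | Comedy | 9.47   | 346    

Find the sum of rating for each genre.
SELECT genre, SUM(rating) as result
FROM movies
GROUP BY genre

Result:
  Comedy: 37.53
  Drama: 28.49
  SciFi: 21.38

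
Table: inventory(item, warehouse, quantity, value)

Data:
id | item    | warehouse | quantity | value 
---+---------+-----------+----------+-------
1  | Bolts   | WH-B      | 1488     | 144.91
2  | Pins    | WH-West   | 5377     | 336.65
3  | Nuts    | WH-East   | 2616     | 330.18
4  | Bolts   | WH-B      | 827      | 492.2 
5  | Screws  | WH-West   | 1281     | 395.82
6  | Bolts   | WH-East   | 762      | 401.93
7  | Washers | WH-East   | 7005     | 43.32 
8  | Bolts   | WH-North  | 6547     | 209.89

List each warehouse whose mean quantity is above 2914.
SELECT warehouse, AVG(quantity)
FROM inventory
GROUP BY warehouse
HAVING AVG(quantity) > 2914

Result:
  WH-East: avg=3461.00
  WH-North: avg=6547.00
  WH-West: avg=3329.00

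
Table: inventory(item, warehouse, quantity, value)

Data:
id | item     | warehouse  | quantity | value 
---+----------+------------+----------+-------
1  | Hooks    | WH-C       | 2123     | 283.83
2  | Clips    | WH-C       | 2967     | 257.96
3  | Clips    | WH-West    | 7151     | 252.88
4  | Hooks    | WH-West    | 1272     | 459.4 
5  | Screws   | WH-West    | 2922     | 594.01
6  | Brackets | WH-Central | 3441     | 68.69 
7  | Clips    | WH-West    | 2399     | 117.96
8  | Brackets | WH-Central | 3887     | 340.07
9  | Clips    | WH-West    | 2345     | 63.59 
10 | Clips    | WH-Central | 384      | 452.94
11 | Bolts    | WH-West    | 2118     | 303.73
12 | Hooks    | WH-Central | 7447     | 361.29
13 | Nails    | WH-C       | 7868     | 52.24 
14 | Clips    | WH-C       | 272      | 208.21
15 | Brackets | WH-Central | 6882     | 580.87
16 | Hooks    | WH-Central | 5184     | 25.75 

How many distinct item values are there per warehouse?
SELECT warehouse, COUNT(DISTINCT item)
FROM inventory
GROUP BY warehouse

Result:
  WH-C: 3 distinct
  WH-Central: 3 distinct
  WH-West: 4 distinct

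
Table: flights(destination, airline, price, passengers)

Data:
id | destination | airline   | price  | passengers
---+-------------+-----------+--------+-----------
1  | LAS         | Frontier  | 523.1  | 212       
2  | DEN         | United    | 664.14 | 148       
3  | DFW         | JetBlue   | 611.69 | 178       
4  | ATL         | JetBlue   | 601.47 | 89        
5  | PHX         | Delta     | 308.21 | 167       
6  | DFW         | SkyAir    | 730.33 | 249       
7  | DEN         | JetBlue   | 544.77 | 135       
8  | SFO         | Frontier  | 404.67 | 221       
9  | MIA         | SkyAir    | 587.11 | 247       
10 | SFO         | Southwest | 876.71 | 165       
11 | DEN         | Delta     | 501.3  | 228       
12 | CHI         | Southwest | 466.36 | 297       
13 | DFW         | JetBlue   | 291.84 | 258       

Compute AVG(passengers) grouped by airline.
SELECT airline, AVG(passengers) as result
FROM flights
GROUP BY airline

Result:
  Delta: 197.50
  Frontier: 216.50
  JetBlue: 165.00
  SkyAir: 248.00
  Southwest: 231.00
  United: 148.00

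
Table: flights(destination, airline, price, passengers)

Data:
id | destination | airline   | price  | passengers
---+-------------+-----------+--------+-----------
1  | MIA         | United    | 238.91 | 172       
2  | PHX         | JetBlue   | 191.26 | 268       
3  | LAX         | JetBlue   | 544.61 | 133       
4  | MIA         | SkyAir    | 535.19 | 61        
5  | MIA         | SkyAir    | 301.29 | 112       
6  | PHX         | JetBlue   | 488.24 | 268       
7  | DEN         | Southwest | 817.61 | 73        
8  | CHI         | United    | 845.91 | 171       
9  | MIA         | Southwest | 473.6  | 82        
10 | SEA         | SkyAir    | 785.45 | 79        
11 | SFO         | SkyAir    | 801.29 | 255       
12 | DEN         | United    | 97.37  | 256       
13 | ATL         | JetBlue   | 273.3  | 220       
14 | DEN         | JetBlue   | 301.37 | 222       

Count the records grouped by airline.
SELECT airline, COUNT(*) as count
FROM flights
GROUP BY airline

Result:
  JetBlue: 5
  SkyAir: 4
  Southwest: 2
  United: 3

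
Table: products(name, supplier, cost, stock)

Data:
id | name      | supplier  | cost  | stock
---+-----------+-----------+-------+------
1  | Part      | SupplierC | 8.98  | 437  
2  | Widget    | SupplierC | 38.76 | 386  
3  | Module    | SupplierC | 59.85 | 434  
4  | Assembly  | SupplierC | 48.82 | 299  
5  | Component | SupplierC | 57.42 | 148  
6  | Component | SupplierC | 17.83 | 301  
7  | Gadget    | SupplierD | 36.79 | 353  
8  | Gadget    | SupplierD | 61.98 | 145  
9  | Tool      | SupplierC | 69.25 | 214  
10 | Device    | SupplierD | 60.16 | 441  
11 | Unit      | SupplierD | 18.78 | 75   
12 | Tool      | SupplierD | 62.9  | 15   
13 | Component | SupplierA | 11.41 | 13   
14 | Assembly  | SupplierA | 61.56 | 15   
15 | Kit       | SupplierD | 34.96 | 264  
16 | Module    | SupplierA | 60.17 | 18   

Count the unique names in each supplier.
SELECT supplier, COUNT(DISTINCT name)
FROM products
GROUP BY supplier

Result:
  SupplierA: 3 distinct
  SupplierC: 6 distinct
  SupplierD: 5 distinct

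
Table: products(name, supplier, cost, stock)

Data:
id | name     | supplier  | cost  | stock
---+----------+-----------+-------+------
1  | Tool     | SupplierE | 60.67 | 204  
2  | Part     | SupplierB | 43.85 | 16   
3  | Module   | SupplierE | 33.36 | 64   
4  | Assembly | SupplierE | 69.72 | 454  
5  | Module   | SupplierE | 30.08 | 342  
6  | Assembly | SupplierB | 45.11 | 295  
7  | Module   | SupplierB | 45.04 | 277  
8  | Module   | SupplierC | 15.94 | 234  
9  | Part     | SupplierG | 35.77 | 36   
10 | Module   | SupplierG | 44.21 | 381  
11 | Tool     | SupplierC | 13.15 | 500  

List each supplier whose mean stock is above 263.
SELECT supplier, AVG(stock)
FROM products
GROUP BY supplier
HAVING AVG(stock) > 263

Result:
  SupplierC: avg=367.00
  SupplierE: avg=266.00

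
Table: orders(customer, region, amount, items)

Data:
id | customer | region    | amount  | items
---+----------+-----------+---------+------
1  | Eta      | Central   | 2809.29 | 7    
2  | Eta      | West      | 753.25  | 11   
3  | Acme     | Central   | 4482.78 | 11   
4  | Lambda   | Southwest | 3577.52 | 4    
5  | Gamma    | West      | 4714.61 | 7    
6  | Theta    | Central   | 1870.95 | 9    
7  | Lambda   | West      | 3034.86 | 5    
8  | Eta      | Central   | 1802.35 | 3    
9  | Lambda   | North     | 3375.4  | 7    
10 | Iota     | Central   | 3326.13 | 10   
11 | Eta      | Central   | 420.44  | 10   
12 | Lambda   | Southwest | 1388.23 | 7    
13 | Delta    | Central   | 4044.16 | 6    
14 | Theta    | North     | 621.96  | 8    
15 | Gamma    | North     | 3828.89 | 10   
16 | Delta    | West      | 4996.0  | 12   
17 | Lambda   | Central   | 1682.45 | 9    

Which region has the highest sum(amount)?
SELECT region, SUM(amount) as val
FROM orders
GROUP BY region
ORDER BY val DESC
LIMIT 1

Result: Central with sum(amount) = 20438.55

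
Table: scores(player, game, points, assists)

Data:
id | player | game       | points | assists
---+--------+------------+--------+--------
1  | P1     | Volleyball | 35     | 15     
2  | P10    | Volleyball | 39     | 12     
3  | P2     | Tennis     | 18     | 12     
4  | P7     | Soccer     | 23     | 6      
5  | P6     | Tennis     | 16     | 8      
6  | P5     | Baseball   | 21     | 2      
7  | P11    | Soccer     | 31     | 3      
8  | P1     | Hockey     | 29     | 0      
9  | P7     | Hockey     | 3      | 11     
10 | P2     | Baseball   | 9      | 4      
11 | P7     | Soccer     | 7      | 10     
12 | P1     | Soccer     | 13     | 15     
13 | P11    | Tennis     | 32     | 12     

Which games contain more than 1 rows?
SELECT game, COUNT(*) as cnt
FROM scores
GROUP BY game
HAVING COUNT(*) > 1

Result:
  Baseball: 2
  Hockey: 2
  Soccer: 4
  Tennis: 3
  Volleyball: 2

Note: HAVING filters groups after aggregation, WHERE filters rows before.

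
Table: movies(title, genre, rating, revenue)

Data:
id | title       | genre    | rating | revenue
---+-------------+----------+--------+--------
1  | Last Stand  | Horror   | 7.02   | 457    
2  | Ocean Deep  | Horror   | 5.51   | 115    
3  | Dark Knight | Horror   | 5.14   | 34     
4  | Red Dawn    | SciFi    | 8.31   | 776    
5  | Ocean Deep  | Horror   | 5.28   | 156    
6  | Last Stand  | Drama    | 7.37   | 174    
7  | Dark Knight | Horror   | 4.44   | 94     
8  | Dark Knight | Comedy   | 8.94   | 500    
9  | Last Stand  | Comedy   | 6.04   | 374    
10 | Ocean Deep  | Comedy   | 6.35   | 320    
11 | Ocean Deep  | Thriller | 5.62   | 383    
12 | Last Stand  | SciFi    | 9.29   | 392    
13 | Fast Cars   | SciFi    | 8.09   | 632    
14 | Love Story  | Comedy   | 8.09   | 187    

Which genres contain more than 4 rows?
SELECT genre, COUNT(*) as cnt
FROM movies
GROUP BY genre
HAVING COUNT(*) > 4

Result:
  Horror: 5

Note: HAVING filters groups after aggregation, WHERE filters rows before.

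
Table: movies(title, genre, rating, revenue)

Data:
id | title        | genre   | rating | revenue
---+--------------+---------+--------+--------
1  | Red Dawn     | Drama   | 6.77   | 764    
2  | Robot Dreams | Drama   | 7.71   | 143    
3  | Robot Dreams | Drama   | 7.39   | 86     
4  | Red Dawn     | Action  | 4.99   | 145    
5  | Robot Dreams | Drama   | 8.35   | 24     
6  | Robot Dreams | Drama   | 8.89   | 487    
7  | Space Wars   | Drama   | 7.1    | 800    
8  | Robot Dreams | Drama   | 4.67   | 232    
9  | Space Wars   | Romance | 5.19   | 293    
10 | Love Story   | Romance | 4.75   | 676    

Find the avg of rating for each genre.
SELECT genre, AVG(rating) as result
FROM movies
GROUP BY genre

Result:
  Action: 4.99
  Drama: 7.27
  Romance: 4.97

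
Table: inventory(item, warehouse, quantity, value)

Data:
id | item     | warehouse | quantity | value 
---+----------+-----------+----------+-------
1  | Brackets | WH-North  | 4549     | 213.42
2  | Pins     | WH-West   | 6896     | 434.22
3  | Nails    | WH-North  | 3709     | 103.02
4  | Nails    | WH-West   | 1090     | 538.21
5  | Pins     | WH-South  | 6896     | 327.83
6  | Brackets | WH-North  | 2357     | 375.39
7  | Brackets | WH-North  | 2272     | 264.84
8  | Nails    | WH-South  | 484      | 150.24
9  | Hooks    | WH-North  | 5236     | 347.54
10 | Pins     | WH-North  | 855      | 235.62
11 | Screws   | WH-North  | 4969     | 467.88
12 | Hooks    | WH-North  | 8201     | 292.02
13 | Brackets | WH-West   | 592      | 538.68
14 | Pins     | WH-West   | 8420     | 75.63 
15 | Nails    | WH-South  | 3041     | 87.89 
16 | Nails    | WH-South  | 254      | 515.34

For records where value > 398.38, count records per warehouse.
SELECT warehouse, COUNT(*)
FROM inventory
WHERE value > 398.38
GROUP BY warehouse

Note: WHERE filters rows before grouping.

Result:
  WH-North: 1
  WH-South: 1
  WH-West: 3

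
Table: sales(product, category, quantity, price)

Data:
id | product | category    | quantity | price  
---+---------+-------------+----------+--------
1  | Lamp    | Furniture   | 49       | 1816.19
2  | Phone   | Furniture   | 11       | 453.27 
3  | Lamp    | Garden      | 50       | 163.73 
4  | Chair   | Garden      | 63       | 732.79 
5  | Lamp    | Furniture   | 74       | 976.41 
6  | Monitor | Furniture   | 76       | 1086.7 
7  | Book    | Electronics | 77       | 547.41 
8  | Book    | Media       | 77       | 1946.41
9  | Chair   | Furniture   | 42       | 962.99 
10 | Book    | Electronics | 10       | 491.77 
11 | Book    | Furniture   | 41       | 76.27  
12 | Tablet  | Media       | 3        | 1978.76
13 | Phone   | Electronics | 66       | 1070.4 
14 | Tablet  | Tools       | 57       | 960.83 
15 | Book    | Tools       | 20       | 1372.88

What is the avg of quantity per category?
SELECT category, AVG(quantity) as result
FROM sales
GROUP BY category

Result:
  Electronics: 51.00
  Furniture: 48.83
  Garden: 56.50
  Media: 40.00
  Tools: 38.50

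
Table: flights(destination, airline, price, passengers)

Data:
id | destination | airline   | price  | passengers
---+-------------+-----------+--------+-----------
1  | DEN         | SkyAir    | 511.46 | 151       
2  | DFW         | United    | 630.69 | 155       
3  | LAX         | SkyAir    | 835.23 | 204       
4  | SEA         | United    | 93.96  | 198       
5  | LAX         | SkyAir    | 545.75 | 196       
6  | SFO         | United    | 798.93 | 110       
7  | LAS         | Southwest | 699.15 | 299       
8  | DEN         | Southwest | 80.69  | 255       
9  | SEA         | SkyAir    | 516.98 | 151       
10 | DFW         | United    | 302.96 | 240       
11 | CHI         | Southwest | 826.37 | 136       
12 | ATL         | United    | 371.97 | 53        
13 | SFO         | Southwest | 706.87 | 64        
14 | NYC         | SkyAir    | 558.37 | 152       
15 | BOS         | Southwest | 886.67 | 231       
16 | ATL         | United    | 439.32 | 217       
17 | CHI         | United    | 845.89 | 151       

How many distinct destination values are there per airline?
SELECT airline, COUNT(DISTINCT destination)
FROM flights
GROUP BY airline

Result:
  SkyAir: 4 distinct
  Southwest: 5 distinct
  United: 5 distinct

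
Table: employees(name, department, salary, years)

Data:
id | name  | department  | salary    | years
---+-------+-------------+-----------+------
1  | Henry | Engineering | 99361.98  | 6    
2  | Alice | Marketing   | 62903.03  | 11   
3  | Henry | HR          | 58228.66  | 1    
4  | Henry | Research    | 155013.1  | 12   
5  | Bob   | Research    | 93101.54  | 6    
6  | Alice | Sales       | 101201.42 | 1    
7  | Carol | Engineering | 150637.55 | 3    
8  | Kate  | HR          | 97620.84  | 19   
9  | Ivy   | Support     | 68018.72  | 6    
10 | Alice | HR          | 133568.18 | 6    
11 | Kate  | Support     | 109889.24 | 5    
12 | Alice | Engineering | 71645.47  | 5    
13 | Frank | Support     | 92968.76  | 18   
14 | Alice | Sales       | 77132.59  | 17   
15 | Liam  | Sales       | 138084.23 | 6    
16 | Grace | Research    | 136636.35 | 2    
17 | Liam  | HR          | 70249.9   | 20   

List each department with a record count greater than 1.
SELECT department, COUNT(*) as cnt
FROM employees
GROUP BY department
HAVING COUNT(*) > 1

Result:
  Engineering: 3
  HR: 4
  Research: 3
  Sales: 3
  Support: 3

Note: HAVING filters groups after aggregation, WHERE filters rows before.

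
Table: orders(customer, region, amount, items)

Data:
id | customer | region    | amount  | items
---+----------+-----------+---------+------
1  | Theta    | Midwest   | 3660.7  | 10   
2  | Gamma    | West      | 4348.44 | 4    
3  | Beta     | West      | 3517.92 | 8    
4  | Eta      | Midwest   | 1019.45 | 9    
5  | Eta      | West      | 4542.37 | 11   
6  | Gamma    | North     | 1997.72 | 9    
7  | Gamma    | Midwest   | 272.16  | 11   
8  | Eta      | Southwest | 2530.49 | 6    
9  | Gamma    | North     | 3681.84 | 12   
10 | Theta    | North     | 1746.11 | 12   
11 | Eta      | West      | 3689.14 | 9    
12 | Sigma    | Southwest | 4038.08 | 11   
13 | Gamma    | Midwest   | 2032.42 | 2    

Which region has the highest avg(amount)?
SELECT region, AVG(amount) as val
FROM orders
GROUP BY region
ORDER BY val DESC
LIMIT 1

Result: West with avg(amount) = 4024.47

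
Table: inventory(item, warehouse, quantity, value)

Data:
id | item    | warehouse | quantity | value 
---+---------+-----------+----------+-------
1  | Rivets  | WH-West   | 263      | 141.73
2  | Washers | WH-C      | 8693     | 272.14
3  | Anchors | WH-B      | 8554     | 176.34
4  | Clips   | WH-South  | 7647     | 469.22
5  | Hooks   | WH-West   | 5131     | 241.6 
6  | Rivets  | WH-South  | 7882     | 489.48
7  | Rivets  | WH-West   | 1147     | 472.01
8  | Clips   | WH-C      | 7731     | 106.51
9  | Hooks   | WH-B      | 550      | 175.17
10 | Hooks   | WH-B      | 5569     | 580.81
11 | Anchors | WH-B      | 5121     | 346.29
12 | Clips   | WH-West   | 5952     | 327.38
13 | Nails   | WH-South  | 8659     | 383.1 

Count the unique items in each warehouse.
SELECT warehouse, COUNT(DISTINCT item)
FROM inventory
GROUP BY warehouse

Result:
  WH-B: 2 distinct
  WH-C: 2 distinct
  WH-South: 3 distinct
  WH-West: 3 distinct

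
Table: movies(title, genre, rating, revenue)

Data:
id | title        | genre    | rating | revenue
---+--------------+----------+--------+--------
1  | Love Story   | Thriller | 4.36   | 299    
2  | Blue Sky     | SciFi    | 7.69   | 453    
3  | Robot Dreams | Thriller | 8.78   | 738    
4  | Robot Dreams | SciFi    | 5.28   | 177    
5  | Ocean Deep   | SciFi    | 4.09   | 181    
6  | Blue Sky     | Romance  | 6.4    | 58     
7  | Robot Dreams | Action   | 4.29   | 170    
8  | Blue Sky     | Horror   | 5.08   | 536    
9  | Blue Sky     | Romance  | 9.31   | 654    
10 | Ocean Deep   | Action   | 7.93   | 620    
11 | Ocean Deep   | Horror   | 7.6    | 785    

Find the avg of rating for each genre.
SELECT genre, AVG(rating) as result
FROM movies
GROUP BY genre

Result:
  Action: 6.11
  Horror: 6.34
  Romance: 7.86
  SciFi: 5.69
  Thriller: 6.57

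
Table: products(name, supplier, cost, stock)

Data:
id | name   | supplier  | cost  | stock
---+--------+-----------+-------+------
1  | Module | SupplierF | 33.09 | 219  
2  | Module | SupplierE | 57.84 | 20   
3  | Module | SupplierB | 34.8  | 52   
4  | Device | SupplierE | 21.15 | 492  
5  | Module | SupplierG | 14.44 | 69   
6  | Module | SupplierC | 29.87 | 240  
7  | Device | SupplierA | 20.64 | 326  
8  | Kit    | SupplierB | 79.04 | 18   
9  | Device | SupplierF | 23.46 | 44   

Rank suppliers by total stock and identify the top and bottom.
SELECT supplier, SUM(stock)
FROM products
GROUP BY supplier
ORDER BY SUM(stock)

All groups:
  SupplierG: 69
  SupplierB: 70
  SupplierC: 240
  SupplierF: 263
  SupplierA: 326
  SupplierE: 512

Highest: SupplierE (512)
Lowest: SupplierG (69)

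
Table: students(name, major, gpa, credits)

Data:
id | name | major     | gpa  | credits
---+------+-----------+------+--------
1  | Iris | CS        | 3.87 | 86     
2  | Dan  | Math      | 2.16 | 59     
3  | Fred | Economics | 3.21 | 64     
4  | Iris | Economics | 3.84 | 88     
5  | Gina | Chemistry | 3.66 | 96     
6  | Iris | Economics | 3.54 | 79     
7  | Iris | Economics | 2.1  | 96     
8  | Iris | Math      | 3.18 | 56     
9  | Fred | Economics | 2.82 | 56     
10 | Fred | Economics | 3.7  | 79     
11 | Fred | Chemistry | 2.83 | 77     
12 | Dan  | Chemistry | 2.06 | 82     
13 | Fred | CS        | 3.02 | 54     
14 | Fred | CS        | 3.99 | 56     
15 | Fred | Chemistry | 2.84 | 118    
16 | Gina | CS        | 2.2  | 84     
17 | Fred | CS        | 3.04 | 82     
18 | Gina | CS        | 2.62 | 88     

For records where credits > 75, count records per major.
SELECT major, COUNT(*)
FROM students
WHERE credits > 75
GROUP BY major

Note: WHERE filters rows before grouping.

Result:
  CS: 4
  Chemistry: 4
  Economics: 4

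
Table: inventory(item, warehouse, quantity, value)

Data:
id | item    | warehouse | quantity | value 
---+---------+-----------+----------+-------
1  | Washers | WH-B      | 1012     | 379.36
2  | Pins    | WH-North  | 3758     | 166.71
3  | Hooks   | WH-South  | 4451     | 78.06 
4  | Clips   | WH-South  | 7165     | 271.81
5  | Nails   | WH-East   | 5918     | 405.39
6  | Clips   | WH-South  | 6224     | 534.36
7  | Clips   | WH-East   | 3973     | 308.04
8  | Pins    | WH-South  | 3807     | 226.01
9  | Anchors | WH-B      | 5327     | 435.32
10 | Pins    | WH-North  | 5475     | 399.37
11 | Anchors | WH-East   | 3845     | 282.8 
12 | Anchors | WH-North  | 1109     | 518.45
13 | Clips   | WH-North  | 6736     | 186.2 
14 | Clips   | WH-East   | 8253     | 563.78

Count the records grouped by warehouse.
SELECT warehouse, COUNT(*) as count
FROM inventory
GROUP BY warehouse

Result:
  WH-B: 2
  WH-East: 4
  WH-North: 4
  WH-South: 4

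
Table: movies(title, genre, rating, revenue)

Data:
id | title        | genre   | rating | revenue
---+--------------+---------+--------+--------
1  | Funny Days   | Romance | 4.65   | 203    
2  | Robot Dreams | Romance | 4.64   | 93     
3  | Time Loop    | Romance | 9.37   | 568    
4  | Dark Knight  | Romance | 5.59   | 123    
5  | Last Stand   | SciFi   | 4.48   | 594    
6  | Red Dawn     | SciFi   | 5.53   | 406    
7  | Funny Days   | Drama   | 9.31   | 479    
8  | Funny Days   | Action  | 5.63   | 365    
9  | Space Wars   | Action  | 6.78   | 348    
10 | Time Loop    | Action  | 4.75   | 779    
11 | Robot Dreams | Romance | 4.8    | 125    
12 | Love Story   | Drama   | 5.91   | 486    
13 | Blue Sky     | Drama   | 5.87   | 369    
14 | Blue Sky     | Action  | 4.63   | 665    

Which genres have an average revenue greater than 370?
SELECT genre, AVG(revenue)
FROM movies
GROUP BY genre
HAVING AVG(revenue) > 370

Result:
  Action: avg=539.25
  Drama: avg=444.67
  SciFi: avg=500.00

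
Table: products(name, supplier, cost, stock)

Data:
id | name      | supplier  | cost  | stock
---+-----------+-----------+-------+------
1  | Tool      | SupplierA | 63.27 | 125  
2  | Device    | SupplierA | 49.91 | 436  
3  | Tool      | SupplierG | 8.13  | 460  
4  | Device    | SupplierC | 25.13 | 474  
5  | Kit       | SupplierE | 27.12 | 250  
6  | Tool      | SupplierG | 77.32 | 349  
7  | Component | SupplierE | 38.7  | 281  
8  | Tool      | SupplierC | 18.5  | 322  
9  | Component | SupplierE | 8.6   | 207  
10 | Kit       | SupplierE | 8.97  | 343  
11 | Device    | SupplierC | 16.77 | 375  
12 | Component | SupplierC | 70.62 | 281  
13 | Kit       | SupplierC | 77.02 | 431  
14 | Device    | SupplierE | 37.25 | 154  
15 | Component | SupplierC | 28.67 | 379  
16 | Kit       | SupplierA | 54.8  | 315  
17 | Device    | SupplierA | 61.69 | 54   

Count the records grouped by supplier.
SELECT supplier, COUNT(*) as count
FROM products
GROUP BY supplier

Result:
  SupplierA: 4
  SupplierC: 6
  SupplierE: 5
  SupplierG: 2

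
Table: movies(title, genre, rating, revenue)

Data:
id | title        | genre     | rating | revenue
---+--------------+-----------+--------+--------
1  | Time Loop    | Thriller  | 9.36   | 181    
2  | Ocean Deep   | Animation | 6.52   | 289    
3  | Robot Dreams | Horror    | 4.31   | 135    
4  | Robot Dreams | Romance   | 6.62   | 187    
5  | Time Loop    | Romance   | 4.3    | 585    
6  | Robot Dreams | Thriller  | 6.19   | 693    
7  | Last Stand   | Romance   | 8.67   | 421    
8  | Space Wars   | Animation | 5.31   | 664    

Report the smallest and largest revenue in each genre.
SELECT genre, MIN(revenue), MAX(revenue)
FROM movies
GROUP BY genre

Result:
  Animation: min=289, max=664
  Horror: min=135, max=135
  Romance: min=187, max=585
  Thriller: min=181, max=693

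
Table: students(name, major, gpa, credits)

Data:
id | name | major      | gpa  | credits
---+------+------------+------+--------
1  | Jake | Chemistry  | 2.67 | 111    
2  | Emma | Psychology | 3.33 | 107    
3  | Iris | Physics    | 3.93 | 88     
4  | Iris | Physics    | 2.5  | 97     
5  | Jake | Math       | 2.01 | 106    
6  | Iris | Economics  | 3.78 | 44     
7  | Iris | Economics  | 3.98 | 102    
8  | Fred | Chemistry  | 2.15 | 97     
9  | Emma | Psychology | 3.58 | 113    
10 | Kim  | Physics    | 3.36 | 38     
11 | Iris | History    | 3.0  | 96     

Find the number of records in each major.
SELECT major, COUNT(*) as count
FROM students
GROUP BY major

Result:
  Chemistry: 2
  Economics: 2
  History: 1
  Math: 1
  Physics: 3
  Psychology: 2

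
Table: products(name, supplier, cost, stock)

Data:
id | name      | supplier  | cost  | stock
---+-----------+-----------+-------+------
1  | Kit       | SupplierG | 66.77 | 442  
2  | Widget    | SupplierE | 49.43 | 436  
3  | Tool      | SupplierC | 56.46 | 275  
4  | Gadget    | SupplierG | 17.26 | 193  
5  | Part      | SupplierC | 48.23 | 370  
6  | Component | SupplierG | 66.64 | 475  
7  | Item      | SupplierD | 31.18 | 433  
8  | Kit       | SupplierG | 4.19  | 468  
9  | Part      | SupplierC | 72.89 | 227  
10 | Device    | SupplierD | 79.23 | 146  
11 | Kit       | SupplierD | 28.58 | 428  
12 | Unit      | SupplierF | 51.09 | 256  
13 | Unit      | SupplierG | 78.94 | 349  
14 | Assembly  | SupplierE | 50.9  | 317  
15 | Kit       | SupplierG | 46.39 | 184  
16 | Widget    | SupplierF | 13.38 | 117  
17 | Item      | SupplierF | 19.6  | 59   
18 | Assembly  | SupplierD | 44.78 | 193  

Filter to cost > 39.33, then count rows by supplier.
SELECT supplier, COUNT(*)
FROM products
WHERE cost > 39.33
GROUP BY supplier

Note: WHERE filters rows before grouping.

Result:
  SupplierC: 3
  SupplierD: 2
  SupplierE: 2
  SupplierF: 1
  SupplierG: 4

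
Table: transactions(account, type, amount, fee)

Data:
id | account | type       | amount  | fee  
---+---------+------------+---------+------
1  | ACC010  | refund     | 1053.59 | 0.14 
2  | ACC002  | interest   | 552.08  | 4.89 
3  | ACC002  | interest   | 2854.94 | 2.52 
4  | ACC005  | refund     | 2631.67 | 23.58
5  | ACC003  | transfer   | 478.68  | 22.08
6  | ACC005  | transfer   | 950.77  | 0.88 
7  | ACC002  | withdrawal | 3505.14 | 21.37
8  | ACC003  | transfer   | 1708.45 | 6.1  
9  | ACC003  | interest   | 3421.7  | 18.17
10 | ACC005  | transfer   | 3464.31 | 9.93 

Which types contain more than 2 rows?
SELECT type, COUNT(*) as cnt
FROM transactions
GROUP BY type
HAVING COUNT(*) > 2

Result:
  interest: 3
  transfer: 4

Note: HAVING filters groups after aggregation, WHERE filters rows before.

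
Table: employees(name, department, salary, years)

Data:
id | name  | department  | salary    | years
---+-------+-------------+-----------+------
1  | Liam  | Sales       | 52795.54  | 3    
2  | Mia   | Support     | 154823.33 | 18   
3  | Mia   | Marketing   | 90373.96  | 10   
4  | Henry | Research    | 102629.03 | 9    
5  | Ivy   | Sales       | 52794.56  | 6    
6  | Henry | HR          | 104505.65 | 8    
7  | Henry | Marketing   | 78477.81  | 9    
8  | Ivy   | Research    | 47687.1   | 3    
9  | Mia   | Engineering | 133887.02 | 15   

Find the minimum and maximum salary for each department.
SELECT department, MIN(salary), MAX(salary)
FROM employees
GROUP BY department

Result:
  Engineering: min=133887.02, max=133887.02
  HR: min=104505.65, max=104505.65
  Marketing: min=78477.81, max=90373.96
  Research: min=47687.10, max=102629.03
  Sales: min=52794.56, max=52795.54
  Support: min=154823.33, max=154823.33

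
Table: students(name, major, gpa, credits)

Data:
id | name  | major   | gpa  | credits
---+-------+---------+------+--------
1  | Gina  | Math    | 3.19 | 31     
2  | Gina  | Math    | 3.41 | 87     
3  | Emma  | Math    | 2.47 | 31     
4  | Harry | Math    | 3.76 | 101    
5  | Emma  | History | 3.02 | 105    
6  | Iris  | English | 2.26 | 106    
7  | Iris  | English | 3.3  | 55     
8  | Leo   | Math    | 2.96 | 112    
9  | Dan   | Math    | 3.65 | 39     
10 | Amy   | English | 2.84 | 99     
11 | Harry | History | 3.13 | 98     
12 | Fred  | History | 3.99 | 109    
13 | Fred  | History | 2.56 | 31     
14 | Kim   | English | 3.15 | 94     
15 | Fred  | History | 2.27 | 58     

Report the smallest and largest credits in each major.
SELECT major, MIN(credits), MAX(credits)
FROM students
GROUP BY major

Result:
  English: min=55, max=106
  History: min=31, max=109
  Math: min=31, max=112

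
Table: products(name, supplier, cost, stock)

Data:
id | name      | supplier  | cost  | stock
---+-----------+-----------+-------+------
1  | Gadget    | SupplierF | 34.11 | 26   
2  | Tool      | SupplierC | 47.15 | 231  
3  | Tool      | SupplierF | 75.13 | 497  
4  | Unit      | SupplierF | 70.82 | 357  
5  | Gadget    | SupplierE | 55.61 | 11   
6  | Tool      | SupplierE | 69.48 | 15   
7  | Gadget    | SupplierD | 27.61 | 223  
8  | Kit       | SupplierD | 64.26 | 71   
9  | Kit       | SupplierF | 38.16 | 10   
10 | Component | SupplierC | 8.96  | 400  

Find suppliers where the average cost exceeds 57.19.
SELECT supplier, AVG(cost)
FROM products
GROUP BY supplier
HAVING AVG(cost) > 57.19

Result:
  SupplierE: avg=62.55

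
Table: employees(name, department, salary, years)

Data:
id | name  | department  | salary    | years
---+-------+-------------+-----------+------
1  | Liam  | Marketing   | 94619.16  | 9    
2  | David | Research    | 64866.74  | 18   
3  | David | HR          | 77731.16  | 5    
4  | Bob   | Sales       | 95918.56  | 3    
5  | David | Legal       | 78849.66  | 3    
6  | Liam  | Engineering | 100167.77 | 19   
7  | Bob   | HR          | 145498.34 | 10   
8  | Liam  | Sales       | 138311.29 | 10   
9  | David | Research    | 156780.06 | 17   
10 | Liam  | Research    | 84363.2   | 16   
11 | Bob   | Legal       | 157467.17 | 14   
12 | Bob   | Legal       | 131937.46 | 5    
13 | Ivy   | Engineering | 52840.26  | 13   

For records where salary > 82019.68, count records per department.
SELECT department, COUNT(*)
FROM employees
WHERE salary > 82019.68
GROUP BY department

Note: WHERE filters rows before grouping.

Result:
  Engineering: 1
  HR: 1
  Legal: 2
  Marketing: 1
  Research: 2
  Sales: 2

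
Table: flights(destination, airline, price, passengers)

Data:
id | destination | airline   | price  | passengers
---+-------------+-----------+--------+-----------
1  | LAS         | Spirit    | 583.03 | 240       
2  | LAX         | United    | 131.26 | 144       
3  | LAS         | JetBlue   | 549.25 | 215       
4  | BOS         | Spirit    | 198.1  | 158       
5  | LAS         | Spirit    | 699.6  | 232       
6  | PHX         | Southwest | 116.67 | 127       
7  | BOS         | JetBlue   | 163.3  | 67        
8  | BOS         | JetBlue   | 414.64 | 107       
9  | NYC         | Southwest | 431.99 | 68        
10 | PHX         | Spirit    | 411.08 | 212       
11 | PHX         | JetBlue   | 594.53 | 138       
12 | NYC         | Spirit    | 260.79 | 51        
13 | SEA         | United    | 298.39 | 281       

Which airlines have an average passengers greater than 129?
SELECT airline, AVG(passengers)
FROM flights
GROUP BY airline
HAVING AVG(passengers) > 129

Result:
  JetBlue: avg=131.75
  Spirit: avg=178.60
  United: avg=212.50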